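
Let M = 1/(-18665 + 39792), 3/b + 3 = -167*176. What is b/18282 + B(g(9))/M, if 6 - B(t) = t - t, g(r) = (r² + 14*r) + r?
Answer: 22707273825059/179133130 ≈ 1.2676e+5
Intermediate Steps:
g(r) = r² + 15*r
B(t) = 6 (B(t) = 6 - (t - t) = 6 - 1*0 = 6 + 0 = 6)
b = -3/29395 (b = 3/(-3 - 167*176) = 3/(-3 - 29392) = 3/(-29395) = 3*(-1/29395) = -3/29395 ≈ -0.00010206)
M = 1/21127 ≈ 4.7333e-5
b/18282 + B(g(9))/M = -3/29395/18282 + 6/(1/21127) = -3/29395*1/18282 + 6*21127 = -1/179133130 + 126762 = 22707273825059/179133130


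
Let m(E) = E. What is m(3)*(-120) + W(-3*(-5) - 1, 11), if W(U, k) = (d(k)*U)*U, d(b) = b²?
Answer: 23356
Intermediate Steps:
W(U, k) = U²*k² (W(U, k) = (k²*U)*U = (U*k²)*U = U²*k²)
m(3)*(-120) + W(-3*(-5) - 1, 11) = 3*(-120) + (-3*(-5) - 1)²*11² = -360 + (15 - 1)²*121 = -360 + 14²*121 = -360 + 196*121 = -360 + 23716 = 23356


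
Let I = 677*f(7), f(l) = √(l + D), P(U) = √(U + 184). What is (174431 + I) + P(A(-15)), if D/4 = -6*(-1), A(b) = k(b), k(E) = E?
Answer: 174444 + 677*√31 ≈ 1.7821e+5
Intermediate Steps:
A(b) = b
P(U) = √(184 + U)
D = 24 (D = 4*(-6*(-1)) = 4*6 = 24)
f(l) = √(24 + l) (f(l) = √(l + 24) = √(24 + l))
I = 677*√31 (I = 677*√(24 + 7) = 677*√31 ≈ 3769.4)
(174431 + I) + P(A(-15)) = (174431 + 677*√31) + √(184 - 15) = (174431 + 677*√31) + √169 = (174431 + 677*√31) + 13 = 174444 + 677*√31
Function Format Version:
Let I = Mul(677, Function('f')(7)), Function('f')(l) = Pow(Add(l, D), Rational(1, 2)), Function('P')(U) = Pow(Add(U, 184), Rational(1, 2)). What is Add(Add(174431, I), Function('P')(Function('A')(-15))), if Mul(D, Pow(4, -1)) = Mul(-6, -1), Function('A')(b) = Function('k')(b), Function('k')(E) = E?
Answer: Add(174444, Mul(677, Pow(31, Rational(1, 2)))) ≈ 1.7821e+5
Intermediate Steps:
Function('A')(b) = b
Function('P')(U) = Pow(Add(184, U), Rational(1, 2))
D = 24 (D = Mul(4, Mul(-6, -1)) = Mul(4, 6) = 24)
Function('f')(l) = Pow(Add(24, l), Rational(1, 2)) (Function('f')(l) = Pow(Add(l, 24), Rational(1, 2)) = Pow(Add(24, l), Rational(1, 2)))
I = Mul(677, Pow(31, Rational(1, 2))) (I = Mul(677, Pow(Add(24, 7), Rational(1, 2))) = Mul(677, Pow(31, Rational(1, 2))) ≈ 3769.4)
Add(Add(174431, I), Function('P')(Function('A')(-15))) = Add(Add(174431, Mul(677, Pow(31, Rational(1, 2)))), Pow(Add(184, -15), Rational(1, 2))) = Add(Add(174431, Mul(677, Pow(31, Rational(1, 2)))), Pow(169, Rational(1, 2))) = Add(Add(174431, Mul(677, Pow(31, Rational(1, 2)))), 13) = Add(174444, Mul(677, Pow(31, Rational(1, 2))))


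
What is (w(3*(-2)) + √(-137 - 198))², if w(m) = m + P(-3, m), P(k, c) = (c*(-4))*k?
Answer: (78 - I*√335)² ≈ 5749.0 - 2855.3*I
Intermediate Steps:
P(k, c) = -4*c*k (P(k, c) = (-4*c)*k = -4*c*k)
w(m) = 13*m (w(m) = m - 4*m*(-3) = m + 12*m = 13*m)
(w(3*(-2)) + √(-137 - 198))² = (13*(3*(-2)) + √(-137 - 198))² = (13*(-6) + √(-335))² = (-78 + I*√335)²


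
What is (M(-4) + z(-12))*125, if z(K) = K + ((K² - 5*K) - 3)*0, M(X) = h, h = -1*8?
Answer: -2500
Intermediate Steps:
h = -8
M(X) = -8
z(K) = K (z(K) = K + (-3 + K² - 5*K)*0 = K + 0 = K)
(M(-4) + z(-12))*125 = (-8 - 12)*125 = -20*125 = -2500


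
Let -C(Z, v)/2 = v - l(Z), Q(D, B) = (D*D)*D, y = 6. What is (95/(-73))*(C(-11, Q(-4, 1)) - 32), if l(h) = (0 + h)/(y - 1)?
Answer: -8702/73 ≈ -119.21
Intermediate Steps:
Q(D, B) = D**3 (Q(D, B) = D**2*D = D**3)
l(h) = h/5 (l(h) = (0 + h)/(6 - 1) = h/5)
C(Z, v) = -2*v + 2*Z/5 (C(Z, v) = -2*(v - Z/5) = -2*v + 2*Z/5)
(95/(-73))*(C(-11, Q(-4, 1)) - 32) = (95/(-73))*((-2*(-4)**3 + (2/5)*(-11)) - 32) = (95*(-1/73))*((-2*(-64) - 22/5) - 32) = -95*((128 - 22/5) - 32)/73 = -95*(618/5 - 32)/73 = -95/73*458/5 = -8702/73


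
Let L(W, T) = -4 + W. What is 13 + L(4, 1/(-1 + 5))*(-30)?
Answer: 13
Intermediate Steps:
13 + L(4, 1/(-1 + 5))*(-30) = 13 + (-4 + 4)*(-30) = 13 + 0*(-30) = 13 + 0 = 13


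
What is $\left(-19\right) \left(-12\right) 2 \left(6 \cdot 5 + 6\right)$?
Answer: $16416$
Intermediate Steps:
$\left(-19\right) \left(-12\right) 2 \left(6 \cdot 5 + 6\right) = 228 \cdot 2 \left(30 + 6\right) = 228 \cdot 2 \cdot 36 = 228 \cdot 72 = 16416$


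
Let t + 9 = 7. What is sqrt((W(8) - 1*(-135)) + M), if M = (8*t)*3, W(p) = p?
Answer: sqrt(95) ≈ 9.7468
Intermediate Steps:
t = -2 (t = -9 + 7 = -2)
M = -48 (M = (8*(-2))*3 = -16*3 = -48)
sqrt((W(8) - 1*(-135)) + M) = sqrt((8 - 1*(-135)) - 48) = sqrt((8 + 135) - 48) = sqrt(143 - 48) = sqrt(95)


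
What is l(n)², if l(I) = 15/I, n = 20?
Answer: 9/16 ≈ 0.56250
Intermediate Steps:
l(n)² = (15/20)² = (15*(1/20))² = (¾)² = 9/16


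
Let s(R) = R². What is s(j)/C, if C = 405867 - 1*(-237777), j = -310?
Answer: 24025/160911 ≈ 0.14931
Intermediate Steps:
C = 643644 (C = 405867 + 237777 = 643644)
s(j)/C = (-310)²/643644 = 96100*(1/643644) = 24025/160911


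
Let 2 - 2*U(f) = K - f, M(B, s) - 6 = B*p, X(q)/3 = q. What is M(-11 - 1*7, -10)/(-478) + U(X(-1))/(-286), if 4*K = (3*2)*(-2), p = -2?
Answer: -6245/68354 ≈ -0.091363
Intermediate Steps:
X(q) = 3*q
M(B, s) = 6 - 2*B (M(B, s) = 6 + B*(-2) = 6 - 2*B)
K = -3 (K = ((3*2)*(-2))/4 = (6*(-2))/4 = (1/4)*(-12) = -3)
U(f) = 5/2 + f/2 (U(f) = 1 - (-3 - f)/2 = 1 + (3/2 + f/2) = 5/2 + f/2)
M(-11 - 1*7, -10)/(-478) + U(X(-1))/(-286) = (6 - 2*(-11 - 1*7))/(-478) + (5/2 + (3*(-1))/2)/(-286) = (6 - 2*(-11 - 7))*(-1/478) + (5/2 + (1/2)*(-3))*(-1/286) = (6 - 2*(-18))*(-1/478) + (5/2 - 3/2)*(-1/286) = (6 + 36)*(-1/478) + 1*(-1/286) = 42*(-1/478) - 1/286 = -21/239 - 1/286 = -6245/68354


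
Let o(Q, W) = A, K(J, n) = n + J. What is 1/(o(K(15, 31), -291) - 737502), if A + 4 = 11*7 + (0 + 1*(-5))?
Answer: -1/737434 ≈ -1.3561e-6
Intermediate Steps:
K(J, n) = J + n
A = 68 (A = -4 + (11*7 + (0 + 1*(-5))) = -4 + (77 + (0 - 5)) = -4 + (77 - 5) = -4 + 72 = 68)
o(Q, W) = 68
1/(o(K(15, 31), -291) - 737502) = 1/(68 - 737502) = 1/(-737434) = -1/737434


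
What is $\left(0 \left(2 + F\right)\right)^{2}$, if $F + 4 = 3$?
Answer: $0$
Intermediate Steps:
$F = -1$ ($F = -4 + 3 = -1$)
$\left(0 \left(2 + F\right)\right)^{2} = \left(0 \left(2 - 1\right)\right)^{2} = \left(0 \cdot 1\right)^{2} = 0^{2} = 0$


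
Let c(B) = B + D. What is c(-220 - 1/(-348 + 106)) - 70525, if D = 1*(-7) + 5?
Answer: -17120773/242 ≈ -70747.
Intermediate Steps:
D = -2 (D = -7 + 5 = -2)
c(B) = -2 + B (c(B) = B - 2 = -2 + B)
c(-220 - 1/(-348 + 106)) - 70525 = (-2 + (-220 - 1/(-348 + 106))) - 70525 = (-2 + (-220 - 1/(-242))) - 70525 = (-2 + (-220 - 1*(-1/242))) - 70525 = (-2 + (-220 + 1/242)) - 70525 = (-2 - 53239/242) - 70525 = -53723/242 - 70525 = -17120773/242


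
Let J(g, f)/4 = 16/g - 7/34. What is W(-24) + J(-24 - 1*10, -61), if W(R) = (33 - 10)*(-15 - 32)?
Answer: -18423/17 ≈ -1083.7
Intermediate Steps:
W(R) = -1081 (W(R) = 23*(-47) = -1081)
J(g, f) = -14/17 + 64/g (J(g, f) = 4*(16/g - 7/34) = 4*(-7/34 + 16/g) = -14/17 + 64/g)
W(-24) + J(-24 - 1*10, -61) = -1081 + (-14/17 + 64/(-24 - 1*10)) = -1081 + (-14/17 + 64/(-24 - 10)) = -1081 + (-14/17 + 64/(-34)) = -1081 + (-14/17 + 64*(-1/34)) = -1081 + (-14/17 - 32/17) = -1081 - 46/17 = -18423/17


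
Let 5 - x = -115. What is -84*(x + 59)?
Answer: -15036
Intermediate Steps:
x = 120 (x = 5 - 1*(-115) = 5 + 115 = 120)
-84*(x + 59) = -84*(120 + 59) = -84*179 = -15036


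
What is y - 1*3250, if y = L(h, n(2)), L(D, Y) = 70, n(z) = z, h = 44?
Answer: -3180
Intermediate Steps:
y = 70
y - 1*3250 = 70 - 1*3250 = 70 - 3250 = -3180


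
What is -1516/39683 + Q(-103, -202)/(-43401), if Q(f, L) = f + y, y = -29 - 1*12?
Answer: -20027188/574093961 ≈ -0.034885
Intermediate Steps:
y = -41 (y = -29 - 12 = -41)
Q(f, L) = -41 + f (Q(f, L) = f - 41 = -41 + f)
-1516/39683 + Q(-103, -202)/(-43401) = -1516/39683 + (-41 - 103)/(-43401) = -1516*1/39683 - 144*(-1/43401) = -1516/39683 + 48/14467 = -20027188/574093961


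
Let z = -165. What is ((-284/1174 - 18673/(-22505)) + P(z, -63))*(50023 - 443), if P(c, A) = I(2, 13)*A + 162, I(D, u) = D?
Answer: 4792809365916/2642087 ≈ 1.8140e+6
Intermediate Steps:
P(c, A) = 162 + 2*A (P(c, A) = 2*A + 162 = 162 + 2*A)
((-284/1174 - 18673/(-22505)) + P(z, -63))*(50023 - 443) = ((-284/1174 - 18673/(-22505)) + (162 + 2*(-63)))*(50023 - 443) = ((-284*1/1174 - 18673*(-1/22505)) + (162 - 126))*49580 = ((-142/587 + 18673/22505) + 36)*49580 = (7765341/13210435 + 36)*49580 = (483341001/13210435)*49580 = 4792809365916/2642087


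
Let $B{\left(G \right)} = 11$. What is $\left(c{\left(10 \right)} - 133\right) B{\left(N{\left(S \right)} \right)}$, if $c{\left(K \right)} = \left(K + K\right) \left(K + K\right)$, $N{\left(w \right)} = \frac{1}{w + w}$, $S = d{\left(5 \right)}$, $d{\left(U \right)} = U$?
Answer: $2937$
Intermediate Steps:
$S = 5$
$N{\left(w \right)} = \frac{1}{2 w}$
$c{\left(K \right)} = 4 K^{2}$ ($c{\left(K \right)} = 2 K 2 K = 4 K^{2}$)
$\left(c{\left(10 \right)} - 133\right) B{\left(N{\left(S \right)} \right)} = \left(4 \cdot 10^{2} - 133\right) 11 = \left(4 \cdot 100 - 133\right) 11 = \left(400 - 133\right) 11 = 267 \cdot 11 = 2937$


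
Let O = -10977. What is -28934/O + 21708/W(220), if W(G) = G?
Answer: 61163549/603735 ≈ 101.31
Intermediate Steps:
-28934/O + 21708/W(220) = -28934/(-10977) + 21708/220 = -28934*(-1/10977) + 21708*(1/220) = 28934/10977 + 5427/55 = 61163549/603735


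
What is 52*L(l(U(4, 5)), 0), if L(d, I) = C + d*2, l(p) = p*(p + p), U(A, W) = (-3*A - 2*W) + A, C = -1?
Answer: 67340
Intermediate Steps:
U(A, W) = -2*A - 2*W
l(p) = 2*p**2 (l(p) = p*(2*p) = 2*p**2)
L(d, I) = -1 + 2*d (L(d, I) = -1 + d*2 = -1 + 2*d)
52*L(l(U(4, 5)), 0) = 52*(-1 + 2*(2*(-2*4 - 2*5)**2)) = 52*(-1 + 2*(2*(-8 - 10)**2)) = 52*(-1 + 2*(2*(-18)**2)) = 52*(-1 + 2*(2*324)) = 52*(-1 + 2*648) = 52*(-1 + 1296) = 52*1295 = 67340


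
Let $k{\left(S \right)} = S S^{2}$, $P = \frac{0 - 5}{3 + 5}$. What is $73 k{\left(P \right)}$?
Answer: $- \frac{9125}{512} \approx -17.822$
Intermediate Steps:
$P = - \frac{5}{8} \approx -0.625$
$k{\left(S \right)} = S^{3}$
$73 k{\left(P \right)} = 73 \left(- \frac{5}{8}\right)^{3} = 73 \left(- \frac{125}{512}\right) = - \frac{9125}{512}$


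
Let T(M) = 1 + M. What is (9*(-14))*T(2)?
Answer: -378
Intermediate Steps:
(9*(-14))*T(2) = (9*(-14))*(1 + 2) = -126*3 = -378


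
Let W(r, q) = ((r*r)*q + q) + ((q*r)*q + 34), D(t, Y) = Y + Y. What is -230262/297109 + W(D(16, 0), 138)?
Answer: 50872486/297109 ≈ 171.23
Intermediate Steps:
D(t, Y) = 2*Y
W(r, q) = 34 + q + q*r² + r*q² (W(r, q) = (r²*q + q) + (r*q² + 34) = (q*r² + q) + (34 + r*q²) = (q + q*r²) + (34 + r*q²) = 34 + q + q*r² + r*q²)
-230262/297109 + W(D(16, 0), 138) = -230262/297109 + (34 + 138 + 138*(2*0)² + (2*0)*138²) = -230262*1/297109 + (34 + 138 + 138*0² + 0*19044) = -230262/297109 + (34 + 138 + 138*0 + 0) = -230262/297109 + (34 + 138 + 0 + 0) = -230262/297109 + 172 = 50872486/297109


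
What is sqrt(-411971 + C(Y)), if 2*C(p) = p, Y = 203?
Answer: 7*I*sqrt(33622)/2 ≈ 641.77*I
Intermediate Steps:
C(p) = p/2
sqrt(-411971 + C(Y)) = sqrt(-411971 + (1/2)*203) = sqrt(-411971 + 203/2) = sqrt(-823739/2) = 7*I*sqrt(33622)/2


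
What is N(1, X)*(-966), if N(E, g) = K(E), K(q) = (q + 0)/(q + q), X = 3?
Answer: -483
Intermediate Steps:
K(q) = 1/2 (K(q) = q/((2*q)) = q*(1/(2*q)) = 1/2)
N(E, g) = 1/2
N(1, X)*(-966) = (1/2)*(-966) = -483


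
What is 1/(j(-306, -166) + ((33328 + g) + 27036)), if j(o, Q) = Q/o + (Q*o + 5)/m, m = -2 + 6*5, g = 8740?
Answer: 4284/303816413 ≈ 1.4101e-5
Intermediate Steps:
m = 28 (m = -2 + 30 = 28)
j(o, Q) = 5/28 + Q/o + Q*o/28 (j(o, Q) = Q/o + (Q*o + 5)/28 = Q/o + (5 + Q*o)*(1/28) = Q/o + (5/28 + Q*o/28) = 5/28 + Q/o + Q*o/28)
1/(j(-306, -166) + ((33328 + g) + 27036)) = 1/((-166 + (1/28)*(-306)*(5 - 166*(-306)))/(-306) + ((33328 + 8740) + 27036)) = 1/(-(-166 + (1/28)*(-306)*(5 + 50796))/306 + (42068 + 27036)) = 1/(-(-166 + (1/28)*(-306)*50801)/306 + 69104) = 1/(-(-166 - 7772553/14)/306 + 69104) = 1/(-1/306*(-7774877/14) + 69104) = 1/(7774877/4284 + 69104) = 1/(303816413/4284) = 4284/303816413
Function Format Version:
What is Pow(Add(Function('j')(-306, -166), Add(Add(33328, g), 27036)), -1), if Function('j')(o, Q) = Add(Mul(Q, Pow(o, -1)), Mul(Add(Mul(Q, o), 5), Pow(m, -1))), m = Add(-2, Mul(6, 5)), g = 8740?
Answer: Rational(4284, 303816413) ≈ 1.4101e-5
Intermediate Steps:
m = 28 (m = Add(-2, 30) = 28)
Function('j')(o, Q) = Add(Rational(5, 28), Mul(Q, Pow(o, -1)), Mul(Rational(1, 28), Q, o)) (Function('j')(o, Q) = Add(Mul(Q, Pow(o, -1)), Mul(Add(Mul(Q, o), 5), Pow(28, -1))) = Add(Mul(Q, Pow(o, -1)), Mul(Add(5, Mul(Q, o)), Rational(1, 28))) = Add(Mul(Q, Pow(o, -1)), Add(Rational(5, 28), Mul(Rational(1, 28), Q, o))) = Add(Rational(5, 28), Mul(Q, Pow(o, -1)), Mul(Rational(1, 28), Q, o)))
Pow(Add(Function('j')(-306, -166), Add(Add(33328, g), 27036)), -1) = Pow(Add(Mul(Pow(-306, -1), Add(-166, Mul(Rational(1, 28), -306, Add(5, Mul(-166, -306))))), Add(Add(33328, 8740), 27036)), -1) = Pow(Add(Mul(Rational(-1, 306), Add(-166, Mul(Rational(1, 28), -306, Add(5, 50796)))), Add(42068, 27036)), -1) = Pow(Add(Mul(Rational(-1, 306), Add(-166, Mul(Rational(1, 28), -306, 50801))), 69104), -1) = Pow(Add(Mul(Rational(-1, 306), Add(-166, Rational(-7772553, 14))), 69104), -1) = Pow(Add(Mul(Rational(-1, 306), Rational(-7774877, 14)), 69104), -1) = Pow(Add(Rational(7774877, 4284), 69104), -1) = Pow(Rational(303816413, 4284), -1) = Rational(4284, 303816413)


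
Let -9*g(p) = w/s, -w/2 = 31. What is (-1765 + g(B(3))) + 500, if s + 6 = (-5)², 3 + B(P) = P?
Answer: -216253/171 ≈ -1264.6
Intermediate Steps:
w = -62 (w = -2*31 = -62)
B(P) = -3 + P
s = 19 (s = -6 + (-5)² = -6 + 25 = 19)
g(p) = 62/171 (g(p) = -(-62)/(9*19) = -⅑*(-62/19) = 62/171)
(-1765 + g(B(3))) + 500 = (-1765 + 62/171) + 500 = -301753/171 + 500 = -216253/171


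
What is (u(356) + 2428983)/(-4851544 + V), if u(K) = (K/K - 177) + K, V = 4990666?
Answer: 269907/15458 ≈ 17.461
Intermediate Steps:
u(K) = -176 + K (u(K) = (1 - 177) + K = -176 + K)
(u(356) + 2428983)/(-4851544 + V) = ((-176 + 356) + 2428983)/(-4851544 + 4990666) = (180 + 2428983)/139122 = 2429163*(1/139122) = 269907/15458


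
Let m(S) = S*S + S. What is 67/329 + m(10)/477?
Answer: 68149/156933 ≈ 0.43426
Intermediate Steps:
m(S) = S + S² (m(S) = S² + S = S + S²)
67/329 + m(10)/477 = 67/329 + (10*(1 + 10))/477 = 67*(1/329) + (10*11)*(1/477) = 67/329 + 110*(1/477) = 67/329 + 110/477 = 68149/156933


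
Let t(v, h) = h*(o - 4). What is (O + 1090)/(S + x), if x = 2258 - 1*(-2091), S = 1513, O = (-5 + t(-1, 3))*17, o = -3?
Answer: 108/977 ≈ 0.11054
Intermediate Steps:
t(v, h) = -7*h (t(v, h) = h*(-3 - 4) = h*(-7) = -7*h)
O = -442 (O = (-5 - 7*3)*17 = (-5 - 21)*17 = -26*17 = -442)
x = 4349 (x = 2258 + 2091 = 4349)
(O + 1090)/(S + x) = (-442 + 1090)/(1513 + 4349) = 648/5862 = 648*(1/5862) = 108/977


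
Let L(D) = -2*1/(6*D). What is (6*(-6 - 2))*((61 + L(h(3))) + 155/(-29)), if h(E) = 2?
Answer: -77240/29 ≈ -2663.4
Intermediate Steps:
L(D) = -1/(3*D) (L(D) = -2*1/(6*D) = -1/(3*D))
(6*(-6 - 2))*((61 + L(h(3))) + 155/(-29)) = (6*(-6 - 2))*((61 - ⅓/2) + 155/(-29)) = (6*(-8))*((61 - ⅓*½) + 155*(-1/29)) = -48*((61 - ⅙) - 155/29) = -48*(365/6 - 155/29) = -48*9655/174 = -77240/29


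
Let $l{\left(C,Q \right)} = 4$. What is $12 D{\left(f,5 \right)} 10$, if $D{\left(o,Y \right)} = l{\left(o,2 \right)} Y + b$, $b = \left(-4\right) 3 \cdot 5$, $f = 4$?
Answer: $-4800$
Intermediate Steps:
$b = -60$ ($b = \left(-12\right) 5 = -60$)
$D{\left(o,Y \right)} = -60 + 4 Y$ ($D{\left(o,Y \right)} = 4 Y - 60 = -60 + 4 Y$)
$12 D{\left(f,5 \right)} 10 = 12 \left(-60 + 4 \cdot 5\right) 10 = 12 \left(-60 + 20\right) 10 = 12 \left(-40\right) 10 = \left(-480\right) 10 = -4800$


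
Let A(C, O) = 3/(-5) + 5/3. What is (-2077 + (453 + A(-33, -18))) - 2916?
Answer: -68084/15 ≈ -4538.9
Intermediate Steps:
A(C, O) = 16/15 (A(C, O) = 3*(-⅕) + 5*(⅓) = -⅗ + 5/3 = 16/15)
(-2077 + (453 + A(-33, -18))) - 2916 = (-2077 + (453 + 16/15)) - 2916 = (-2077 + 6811/15) - 2916 = -24344/15 - 2916 = -68084/15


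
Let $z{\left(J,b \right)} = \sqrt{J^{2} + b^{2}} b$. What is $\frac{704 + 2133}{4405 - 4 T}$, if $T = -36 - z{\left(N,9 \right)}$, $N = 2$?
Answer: $\frac{12905513}{20583241} - \frac{102132 \sqrt{85}}{20583241} \approx 0.58124$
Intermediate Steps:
$z{\left(J,b \right)} = b \sqrt{J^{2} + b^{2}}$
$T = -36 - 9 \sqrt{85}$ ($T = -36 - 9 \sqrt{2^{2} + 9^{2}} = -36 - 9 \sqrt{4 + 81} = -36 - 9 \sqrt{85} \approx -118.98$)
$\frac{704 + 2133}{4405 - 4 T} = \frac{704 + 2133}{4405 - 4 \left(-36 - 9 \sqrt{85}\right)} = \frac{2837}{4405 + \left(144 + 36 \sqrt{85}\right)} = \frac{2837}{4549 + 36 \sqrt{85}}$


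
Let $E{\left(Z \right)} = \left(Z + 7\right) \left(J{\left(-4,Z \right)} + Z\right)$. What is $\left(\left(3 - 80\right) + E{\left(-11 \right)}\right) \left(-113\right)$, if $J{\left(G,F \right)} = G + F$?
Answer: $-3051$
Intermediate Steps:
$J{\left(G,F \right)} = F + G$
$E{\left(Z \right)} = \left(-4 + 2 Z\right) \left(7 + Z\right)$ ($E{\left(Z \right)} = \left(Z + 7\right) \left(\left(Z - 4\right) + Z\right) = \left(7 + Z\right) \left(\left(-4 + Z\right) + Z\right) = \left(7 + Z\right) \left(-4 + 2 Z\right) = \left(-4 + 2 Z\right) \left(7 + Z\right)$)
$\left(\left(3 - 80\right) + E{\left(-11 \right)}\right) \left(-113\right) = \left(\left(3 - 80\right) + \left(-28 + 2 \left(-11\right)^{2} + 10 \left(-11\right)\right)\right) \left(-113\right) = \left(\left(3 - 80\right) - -104\right) \left(-113\right) = \left(-77 - -104\right) \left(-113\right) = \left(-77 + 104\right) \left(-113\right) = 27 \left(-113\right) = -3051$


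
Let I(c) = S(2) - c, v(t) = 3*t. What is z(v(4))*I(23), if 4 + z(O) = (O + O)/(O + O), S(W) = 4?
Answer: 57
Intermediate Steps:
I(c) = 4 - c
z(O) = -3 (z(O) = -4 + (O + O)/(O + O) = -4 + (2*O)/((2*O)) = -4 + (2*O)*(1/(2*O)) = -4 + 1 = -3)
z(v(4))*I(23) = -3*(4 - 1*23) = -3*(4 - 23) = -3*(-19) = 57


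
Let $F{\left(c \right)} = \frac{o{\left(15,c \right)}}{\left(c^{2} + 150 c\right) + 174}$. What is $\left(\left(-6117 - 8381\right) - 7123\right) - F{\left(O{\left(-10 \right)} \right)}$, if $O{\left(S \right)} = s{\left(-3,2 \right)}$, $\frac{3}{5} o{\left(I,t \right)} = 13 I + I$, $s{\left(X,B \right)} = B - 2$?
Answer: $- \frac{1881202}{87} \approx -21623.0$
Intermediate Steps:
$s{\left(X,B \right)} = -2 + B$
$o{\left(I,t \right)} = \frac{70 I}{3}$ ($o{\left(I,t \right)} = \frac{5 \left(13 I + I\right)}{3} = \frac{5 \cdot 14 I}{3} = \frac{70 I}{3}$)
$O{\left(S \right)} = 0$ ($O{\left(S \right)} = -2 + 2 = 0$)
$F{\left(c \right)} = \frac{350}{174 + c^{2} + 150 c}$ ($F{\left(c \right)} = \frac{\frac{70}{3} \cdot 15}{\left(c^{2} + 150 c\right) + 174} = \frac{350}{174 + c^{2} + 150 c}$)
$\left(\left(-6117 - 8381\right) - 7123\right) - F{\left(O{\left(-10 \right)} \right)} = \left(\left(-6117 - 8381\right) - 7123\right) - \frac{350}{174 + 0^{2} + 150 \cdot 0} = \left(-14498 - 7123\right) - \frac{350}{174 + 0 + 0} = -21621 - \frac{350}{174} = -21621 - 350 \cdot \frac{1}{174} = -21621 - \frac{175}{87} = - \frac{1881202}{87}$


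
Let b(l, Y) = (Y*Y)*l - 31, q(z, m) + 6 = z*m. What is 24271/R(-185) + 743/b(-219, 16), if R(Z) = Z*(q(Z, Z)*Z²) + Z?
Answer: -6439245415773/486145917503428 ≈ -0.013245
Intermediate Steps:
q(z, m) = -6 + m*z (q(z, m) = -6 + z*m = -6 + m*z)
b(l, Y) = -31 + l*Y² (b(l, Y) = Y²*l - 31 = l*Y² - 31 = -31 + l*Y²)
R(Z) = Z + Z³*(-6 + Z²) (R(Z) = Z*((-6 + Z*Z)*Z²) + Z = Z*((-6 + Z²)*Z²) + Z = Z*(Z²*(-6 + Z²)) + Z = Z³*(-6 + Z²) + Z = Z + Z³*(-6 + Z²))
24271/R(-185) + 743/b(-219, 16) = 24271/(-185 + (-185)⁵ - 6*(-185)³) + 743/(-31 - 219*16²) = 24271/(-185 - 216699865625 - 6*(-6331625)) + 743/(-31 - 219*256) = 24271/(-185 - 216699865625 + 37989750) + 743/(-31 - 56064) = 24271/(-216661876060) + 743/(-56095) = 24271*(-1/216661876060) + 743*(-1/56095) = -24271/216661876060 - 743/56095 = -6439245415773/486145917503428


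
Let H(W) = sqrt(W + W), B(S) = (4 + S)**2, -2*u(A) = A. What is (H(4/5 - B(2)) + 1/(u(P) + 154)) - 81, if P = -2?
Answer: -12554/155 + 4*I*sqrt(110)/5 ≈ -80.994 + 8.3905*I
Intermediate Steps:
u(A) = -A/2
H(W) = sqrt(2)*sqrt(W) (H(W) = sqrt(2*W) = sqrt(2)*sqrt(W))
(H(4/5 - B(2)) + 1/(u(P) + 154)) - 81 = (sqrt(2)*sqrt(4/5 - (4 + 2)**2) + 1/(-1/2*(-2) + 154)) - 81 = (sqrt(2)*sqrt(4*(1/5) - 1*6**2) + 1/(1 + 154)) - 81 = (sqrt(2)*sqrt(4/5 - 1*36) + 1/155) - 81 = (sqrt(2)*sqrt(4/5 - 36) + 1/155) - 81 = (sqrt(2)*sqrt(-176/5) + 1/155) - 81 = (sqrt(2)*(4*I*sqrt(55)/5) + 1/155) - 81 = (4*I*sqrt(110)/5 + 1/155) - 81 = (1/155 + 4*I*sqrt(110)/5) - 81 = -12554/155 + 4*I*sqrt(110)/5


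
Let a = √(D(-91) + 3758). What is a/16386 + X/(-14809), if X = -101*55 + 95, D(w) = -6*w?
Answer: 5460/14809 + 2*√269/8193 ≈ 0.37270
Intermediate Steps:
X = -5460 (X = -5555 + 95 = -5460)
a = 4*√269 (a = √(-6*(-91) + 3758) = √(546 + 3758) = √4304 = 4*√269 ≈ 65.605)
a/16386 + X/(-14809) = (4*√269)/16386 - 5460/(-14809) = (4*√269)*(1/16386) - 5460*(-1/14809) = 2*√269/8193 + 5460/14809 = 5460/14809 + 2*√269/8193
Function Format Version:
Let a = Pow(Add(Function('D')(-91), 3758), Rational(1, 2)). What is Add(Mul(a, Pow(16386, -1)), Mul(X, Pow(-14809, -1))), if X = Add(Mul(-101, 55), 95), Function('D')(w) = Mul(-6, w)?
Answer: Add(Rational(5460, 14809), Mul(Rational(2, 8193), Pow(269, Rational(1, 2)))) ≈ 0.37270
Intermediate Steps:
X = -5460 (X = Add(-5555, 95) = -5460)
a = Mul(4, Pow(269, Rational(1, 2))) (a = Pow(Add(Mul(-6, -91), 3758), Rational(1, 2)) = Pow(Add(546, 3758), Rational(1, 2)) = Pow(4304, Rational(1, 2)) = Mul(4, Pow(269, Rational(1, 2))) ≈ 65.605)
Add(Mul(a, Pow(16386, -1)), Mul(X, Pow(-14809, -1))) = Add(Mul(Mul(4, Pow(269, Rational(1, 2))), Pow(16386, -1)), Mul(-5460, Pow(-14809, -1))) = Add(Mul(Mul(4, Pow(269, Rational(1, 2))), Rational(1, 16386)), Mul(-5460, Rational(-1, 14809))) = Add(Mul(Rational(2, 8193), Pow(269, Rational(1, 2))), Rational(5460, 14809)) = Add(Rational(5460, 14809), Mul(Rational(2, 8193), Pow(269, Rational(1, 2))))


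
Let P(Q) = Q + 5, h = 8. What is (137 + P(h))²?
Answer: 22500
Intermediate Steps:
P(Q) = 5 + Q
(137 + P(h))² = (137 + (5 + 8))² = (137 + 13)² = 150² = 22500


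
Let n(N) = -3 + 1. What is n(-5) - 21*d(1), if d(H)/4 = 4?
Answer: -338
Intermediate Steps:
d(H) = 16 (d(H) = 4*4 = 16)
n(N) = -2
n(-5) - 21*d(1) = -2 - 21*16 = -2 - 336 = -338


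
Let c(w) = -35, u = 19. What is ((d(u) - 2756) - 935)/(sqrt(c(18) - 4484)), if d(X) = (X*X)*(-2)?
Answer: 4413*I*sqrt(4519)/4519 ≈ 65.647*I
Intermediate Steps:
d(X) = -2*X**2 (d(X) = X**2*(-2) = -2*X**2)
((d(u) - 2756) - 935)/(sqrt(c(18) - 4484)) = ((-2*19**2 - 2756) - 935)/(sqrt(-35 - 4484)) = ((-2*361 - 2756) - 935)/(sqrt(-4519)) = ((-722 - 2756) - 935)/((I*sqrt(4519))) = (-3478 - 935)*(-I*sqrt(4519)/4519) = -(-4413)*I*sqrt(4519)/4519 = 4413*I*sqrt(4519)/4519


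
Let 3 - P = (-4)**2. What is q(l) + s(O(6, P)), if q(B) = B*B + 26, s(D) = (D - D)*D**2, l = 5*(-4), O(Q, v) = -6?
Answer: 426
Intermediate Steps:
P = -13 (P = 3 - 1*(-4)**2 = 3 - 1*16 = 3 - 16 = -13)
l = -20
s(D) = 0 (s(D) = 0*D**2 = 0)
q(B) = 26 + B**2 (q(B) = B**2 + 26 = 26 + B**2)
q(l) + s(O(6, P)) = (26 + (-20)**2) + 0 = (26 + 400) + 0 = 426 + 0 = 426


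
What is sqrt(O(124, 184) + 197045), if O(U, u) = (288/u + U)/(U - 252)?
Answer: 3*sqrt(185308953)/92 ≈ 443.90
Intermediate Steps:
O(U, u) = (U + 288/u)/(-252 + U)
sqrt(O(124, 184) + 197045) = sqrt((288 + 124*184)/(184*(-252 + 124)) + 197045) = sqrt((1/184)*(288 + 22816)/(-128) + 197045) = sqrt((1/184)*(-1/128)*23104 + 197045) = sqrt(-361/368 + 197045) = sqrt(72512199/368) = 3*sqrt(185308953)/92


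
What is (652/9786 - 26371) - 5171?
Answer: -154334680/4893 ≈ -31542.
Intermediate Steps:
(652/9786 - 26371) - 5171 = (652*(1/9786) - 26371) - 5171 = (326/4893 - 26371) - 5171 = -129032977/4893 - 5171 = -154334680/4893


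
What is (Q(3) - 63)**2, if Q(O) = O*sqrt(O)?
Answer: 3996 - 378*sqrt(3) ≈ 3341.3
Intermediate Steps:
Q(O) = O**(3/2)
(Q(3) - 63)**2 = (3**(3/2) - 63)**2 = (3*sqrt(3) - 63)**2 = (-63 + 3*sqrt(3))**2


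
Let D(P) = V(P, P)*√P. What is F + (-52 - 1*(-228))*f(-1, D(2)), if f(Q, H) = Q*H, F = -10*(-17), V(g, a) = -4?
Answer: 170 + 704*√2 ≈ 1165.6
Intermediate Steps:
D(P) = -4*√P
F = 170
f(Q, H) = H*Q
F + (-52 - 1*(-228))*f(-1, D(2)) = 170 + (-52 - 1*(-228))*(-4*√2*(-1)) = 170 + (-52 + 228)*(4*√2) = 170 + 176*(4*√2) = 170 + 704*√2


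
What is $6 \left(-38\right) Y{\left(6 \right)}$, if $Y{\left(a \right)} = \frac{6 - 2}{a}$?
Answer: $-152$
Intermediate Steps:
$Y{\left(a \right)} = \frac{4}{a}$ ($Y{\left(a \right)} = \frac{6 - 2}{a} = \frac{4}{a}$)
$6 \left(-38\right) Y{\left(6 \right)} = 6 \left(-38\right) \frac{4}{6} = - 228 \cdot 4 \cdot \frac{1}{6} = \left(-228\right) \frac{2}{3} = -152$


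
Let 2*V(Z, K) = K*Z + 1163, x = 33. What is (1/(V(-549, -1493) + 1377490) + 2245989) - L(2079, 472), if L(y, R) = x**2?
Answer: 4013656710001/1787900 ≈ 2.2449e+6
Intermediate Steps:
L(y, R) = 1089 (L(y, R) = 33**2 = 1089)
V(Z, K) = 1163/2 + K*Z/2 (V(Z, K) = (K*Z + 1163)/2 = (1163 + K*Z)/2 = 1163/2 + K*Z/2)
(1/(V(-549, -1493) + 1377490) + 2245989) - L(2079, 472) = (1/((1163/2 + (1/2)*(-1493)*(-549)) + 1377490) + 2245989) - 1*1089 = (1/((1163/2 + 819657/2) + 1377490) + 2245989) - 1089 = (1/(410410 + 1377490) + 2245989) - 1089 = (1/1787900 + 2245989) - 1089 = 4015603733101/1787900 - 1089 = 4013656710001/1787900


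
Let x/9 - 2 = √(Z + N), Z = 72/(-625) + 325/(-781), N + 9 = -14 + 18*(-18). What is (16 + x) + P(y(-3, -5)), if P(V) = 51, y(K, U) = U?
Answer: 85 + 54*I*√3680218047/19525 ≈ 85.0 + 167.78*I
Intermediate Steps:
N = -347 (N = -9 + (-14 + 18*(-18)) = -9 + (-14 - 324) = -9 - 338 = -347)
Z = -259357/488125 (Z = 72*(-1/625) + 325*(-1/781) = -72/625 - 325/781 = -259357/488125 ≈ -0.53133)
x = 18 + 54*I*√3680218047/19525 (x = 18 + 9*√(-259357/488125 - 347) = 18 + 9*√(-169638732/488125) = 18 + 9*(6*I*√3680218047/19525) = 18 + 54*I*√3680218047/19525 ≈ 18.0 + 167.78*I)
(16 + x) + P(y(-3, -5)) = (16 + (18 + 54*I*√3680218047/19525)) + 51 = (34 + 54*I*√3680218047/19525) + 51 = 85 + 54*I*√3680218047/19525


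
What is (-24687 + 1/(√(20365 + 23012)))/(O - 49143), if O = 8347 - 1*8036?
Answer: 24687/48832 - √43377/2118185664 ≈ 0.50555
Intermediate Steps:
O = 311 (O = 8347 - 8036 = 311)
(-24687 + 1/(√(20365 + 23012)))/(O - 49143) = (-24687 + 1/(√(20365 + 23012)))/(311 - 49143) = (-24687 + 1/(√43377))/(-48832) = (-24687 + √43377/43377)*(-1/48832) = 24687/48832 - √43377/2118185664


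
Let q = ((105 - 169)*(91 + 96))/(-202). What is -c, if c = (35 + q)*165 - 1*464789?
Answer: 45373054/101 ≈ 4.4924e+5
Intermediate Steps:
q = 5984/101 (q = -64*187*(-1/202) = -11968*(-1/202) = 5984/101 ≈ 59.247)
c = -45373054/101 (c = (35 + 5984/101)*165 - 1*464789 = (9519/101)*165 - 464789 = 1570635/101 - 464789 = -45373054/101 ≈ -4.4924e+5)
-c = -1*(-45373054/101) = 45373054/101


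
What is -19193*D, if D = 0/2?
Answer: 0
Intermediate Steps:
D = 0 (D = 0*(1/2) = 0)
-19193*D = -19193*0 = 0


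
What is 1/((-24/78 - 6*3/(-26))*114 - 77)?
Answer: -13/431 ≈ -0.030162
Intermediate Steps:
1/((-24/78 - 6*3/(-26))*114 - 77) = 1/((-24*1/78 - 18*(-1/26))*114 - 77) = 1/((-4/13 + 9/13)*114 - 77) = 1/((5/13)*114 - 77) = 1/(570/13 - 77) = 1/(-431/13) = -13/431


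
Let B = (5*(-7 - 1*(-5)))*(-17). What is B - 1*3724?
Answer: -3554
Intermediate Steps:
B = 170 (B = (5*(-7 + 5))*(-17) = (5*(-2))*(-17) = -10*(-17) = 170)
B - 1*3724 = 170 - 1*3724 = 170 - 3724 = -3554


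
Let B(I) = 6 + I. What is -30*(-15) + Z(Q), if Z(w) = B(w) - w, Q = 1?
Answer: 456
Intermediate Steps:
Z(w) = 6 (Z(w) = (6 + w) - w = 6)
-30*(-15) + Z(Q) = -30*(-15) + 6 = 450 + 6 = 456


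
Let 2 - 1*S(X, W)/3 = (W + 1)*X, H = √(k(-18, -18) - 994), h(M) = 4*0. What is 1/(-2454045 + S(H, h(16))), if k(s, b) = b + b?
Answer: I/(3*(√1030 - 818013*I)) ≈ -4.0749e-7 + 1.5987e-11*I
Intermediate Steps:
k(s, b) = 2*b
h(M) = 0
H = I*√1030 (H = √(2*(-18) - 994) = √(-36 - 994) = √(-1030) = I*√1030 ≈ 32.094*I)
S(X, W) = 6 - 3*X*(1 + W) (S(X, W) = 6 - 3*(W + 1)*X = 6 - 3*(1 + W)*X = 6 - 3*X*(1 + W))
1/(-2454045 + S(H, h(16))) = 1/(-2454045 + (6 - 3*I*√1030 - 3*0*I*√1030)) = 1/(-2454045 + (6 - 3*I*√1030 + 0)) = 1/(-2454045 + (6 - 3*I*√1030)) = 1/(-2454039 - 3*I*√1030)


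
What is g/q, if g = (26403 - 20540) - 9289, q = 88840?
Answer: -1713/44420 ≈ -0.038564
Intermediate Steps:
g = -3426 (g = 5863 - 9289 = -3426)
g/q = -3426/88840 = -3426*1/88840 = -1713/44420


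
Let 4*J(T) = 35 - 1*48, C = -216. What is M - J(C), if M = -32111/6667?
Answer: -41773/26668 ≈ -1.5664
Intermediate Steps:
J(T) = -13/4 (J(T) = (35 - 1*48)/4 = (35 - 48)/4 = (¼)*(-13) = -13/4)
M = -32111/6667 (M = -32111*1/6667 = -32111/6667 ≈ -4.8164)
M - J(C) = -32111/6667 - 1*(-13/4) = -32111/6667 + 13/4 = -41773/26668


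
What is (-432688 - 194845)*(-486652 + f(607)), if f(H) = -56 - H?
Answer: 305806243895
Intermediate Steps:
(-432688 - 194845)*(-486652 + f(607)) = (-432688 - 194845)*(-486652 + (-56 - 1*607)) = -627533*(-486652 + (-56 - 607)) = -627533*(-486652 - 663) = -627533*(-487315) = 305806243895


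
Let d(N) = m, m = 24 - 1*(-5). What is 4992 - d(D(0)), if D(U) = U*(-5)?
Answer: 4963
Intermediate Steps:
m = 29 (m = 24 + 5 = 29)
D(U) = -5*U
d(N) = 29
4992 - d(D(0)) = 4992 - 1*29 = 4992 - 29 = 4963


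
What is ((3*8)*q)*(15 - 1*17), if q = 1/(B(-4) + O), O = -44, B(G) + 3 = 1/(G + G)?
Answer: 384/377 ≈ 1.0186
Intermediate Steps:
B(G) = -3 + 1/(2*G) (B(G) = -3 + 1/(G + G) = -3 + 1/(2*G))
q = -8/377 (q = 1/((-3 + (½)/(-4)) - 44) = 1/((-3 + (½)*(-¼)) - 44) = 1/((-3 - ⅛) - 44) = 1/(-25/8 - 44) = 1/(-377/8) = -8/377 ≈ -0.021220)
((3*8)*q)*(15 - 1*17) = ((3*8)*(-8/377))*(15 - 1*17) = (24*(-8/377))*(15 - 17) = -192/377*(-2) = 384/377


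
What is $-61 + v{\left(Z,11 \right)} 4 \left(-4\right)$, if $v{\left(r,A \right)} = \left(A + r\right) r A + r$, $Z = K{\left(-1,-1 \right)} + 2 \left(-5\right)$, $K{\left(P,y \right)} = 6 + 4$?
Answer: $-61$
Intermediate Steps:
$K{\left(P,y \right)} = 10$
$Z = 0$ ($Z = 10 + 2 \left(-5\right) = 10 - 10 = 0$)
$v{\left(r,A \right)} = r + A r \left(A + r\right)$ ($v{\left(r,A \right)} = r \left(A + r\right) A + r = A r \left(A + r\right) + r = r + A r \left(A + r\right)$)
$-61 + v{\left(Z,11 \right)} 4 \left(-4\right) = -61 + 0 \left(1 + 11^{2} + 11 \cdot 0\right) 4 \left(-4\right) = -61 + 0 \left(1 + 121 + 0\right) \left(-16\right) = -61 + 0 \cdot 122 \left(-16\right) = -61 + 0 \left(-16\right) = -61 + 0 = -61$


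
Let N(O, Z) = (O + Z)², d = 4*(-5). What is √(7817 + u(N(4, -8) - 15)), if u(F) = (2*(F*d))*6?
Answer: √7577 ≈ 87.046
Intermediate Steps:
d = -20
u(F) = -240*F (u(F) = (2*(F*(-20)))*6 = (2*(-20*F))*6 = -40*F*6 = -240*F)
√(7817 + u(N(4, -8) - 15)) = √(7817 - 240*((4 - 8)² - 15)) = √(7817 - 240*((-4)² - 15)) = √(7817 - 240*(16 - 15)) = √(7817 - 240*1) = √(7817 - 240) = √7577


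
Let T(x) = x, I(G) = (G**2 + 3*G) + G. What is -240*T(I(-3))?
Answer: 720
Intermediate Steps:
I(G) = G**2 + 4*G
-240*T(I(-3)) = -(-720)*(4 - 3) = -(-720) = -240*(-3) = 720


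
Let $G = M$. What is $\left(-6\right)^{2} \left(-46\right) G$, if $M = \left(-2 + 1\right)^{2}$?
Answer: $-1656$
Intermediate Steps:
$M = 1$ ($M = \left(-1\right)^{2} = 1$)
$G = 1$
$\left(-6\right)^{2} \left(-46\right) G = \left(-6\right)^{2} \left(-46\right) 1 = 36 \left(-46\right) 1 = \left(-1656\right) 1 = -1656$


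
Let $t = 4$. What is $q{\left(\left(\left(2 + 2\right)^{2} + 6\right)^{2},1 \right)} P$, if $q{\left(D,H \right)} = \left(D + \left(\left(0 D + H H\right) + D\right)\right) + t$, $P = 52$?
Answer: $50596$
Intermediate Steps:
$q{\left(D,H \right)} = 4 + H^{2} + 2 D$ ($q{\left(D,H \right)} = \left(D + \left(\left(0 D + H H\right) + D\right)\right) + 4 = \left(D + \left(\left(0 + H^{2}\right) + D\right)\right) + 4 = \left(D + \left(H^{2} + D\right)\right) + 4 = \left(D + \left(D + H^{2}\right)\right) + 4 = \left(H^{2} + 2 D\right) + 4 = 4 + H^{2} + 2 D$)
$q{\left(\left(\left(2 + 2\right)^{2} + 6\right)^{2},1 \right)} P = \left(4 + 1^{2} + 2 \left(\left(2 + 2\right)^{2} + 6\right)^{2}\right) 52 = \left(4 + 1 + 2 \left(4^{2} + 6\right)^{2}\right) 52 = \left(4 + 1 + 2 \left(16 + 6\right)^{2}\right) 52 = \left(4 + 1 + 2 \cdot 22^{2}\right) 52 = \left(4 + 1 + 2 \cdot 484\right) 52 = \left(4 + 1 + 968\right) 52 = 973 \cdot 52 = 50596$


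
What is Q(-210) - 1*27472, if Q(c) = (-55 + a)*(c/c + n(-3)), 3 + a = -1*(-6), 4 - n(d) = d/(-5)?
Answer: -138504/5 ≈ -27701.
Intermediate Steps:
n(d) = 4 + d/5 (n(d) = 4 - d/(-5) = 4 - d*(-1)/5 = 4 - (-1)*d/5 = 4 + d/5)
a = 3 (a = -3 - 1*(-6) = -3 + 6 = 3)
Q(c) = -1144/5 (Q(c) = (-55 + 3)*(c/c + (4 + (⅕)*(-3))) = -52*(1 + (4 - ⅗)) = -52*(1 + 17/5) = -52*22/5 = -1144/5)
Q(-210) - 1*27472 = -1144/5 - 1*27472 = -1144/5 - 27472 = -138504/5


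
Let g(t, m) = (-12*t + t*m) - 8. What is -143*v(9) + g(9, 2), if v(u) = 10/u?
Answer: -2312/9 ≈ -256.89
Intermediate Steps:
g(t, m) = -8 - 12*t + m*t (g(t, m) = (-12*t + m*t) - 8 = -8 - 12*t + m*t)
-143*v(9) + g(9, 2) = -1430/9 + (-8 - 12*9 + 2*9) = -1430/9 + (-8 - 108 + 18) = -143*10/9 - 98 = -1430/9 - 98 = -2312/9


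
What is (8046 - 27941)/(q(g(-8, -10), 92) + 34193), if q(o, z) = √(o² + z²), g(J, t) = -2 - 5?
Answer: -680269735/1169152736 + 19895*√8513/1169152736 ≈ -0.58028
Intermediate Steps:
g(J, t) = -7
(8046 - 27941)/(q(g(-8, -10), 92) + 34193) = (8046 - 27941)/(√((-7)² + 92²) + 34193) = -19895/(√(49 + 8464) + 34193) = -19895/(√8513 + 34193) = -19895/(34193 + √8513)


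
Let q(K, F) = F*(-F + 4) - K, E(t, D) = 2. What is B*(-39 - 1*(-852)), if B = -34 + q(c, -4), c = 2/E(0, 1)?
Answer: -54471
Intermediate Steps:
c = 1 (c = 2/2 = 2*(½) = 1)
q(K, F) = -K + F*(4 - F) (q(K, F) = F*(4 - F) - K = -K + F*(4 - F))
B = -67 (B = -34 + (-1*1 - 1*(-4)² + 4*(-4)) = -34 + (-1 - 1*16 - 16) = -34 + (-1 - 16 - 16) = -34 - 33 = -67)
B*(-39 - 1*(-852)) = -67*(-39 - 1*(-852)) = -67*(-39 + 852) = -67*813 = -54471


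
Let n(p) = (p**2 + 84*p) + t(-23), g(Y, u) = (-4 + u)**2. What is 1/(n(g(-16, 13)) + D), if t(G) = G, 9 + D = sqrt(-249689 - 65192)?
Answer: 13333/178083770 - I*sqrt(314881)/178083770 ≈ 7.4869e-5 - 3.151e-6*I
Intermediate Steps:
D = -9 + I*sqrt(314881) (D = -9 + sqrt(-249689 - 65192) = -9 + sqrt(-314881) = -9 + I*sqrt(314881) ≈ -9.0 + 561.14*I)
n(p) = -23 + p**2 + 84*p (n(p) = (p**2 + 84*p) - 23 = -23 + p**2 + 84*p)
1/(n(g(-16, 13)) + D) = 1/((-23 + ((-4 + 13)**2)**2 + 84*(-4 + 13)**2) + (-9 + I*sqrt(314881))) = 1/((-23 + (9**2)**2 + 84*9**2) + (-9 + I*sqrt(314881))) = 1/((-23 + 81**2 + 84*81) + (-9 + I*sqrt(314881))) = 1/((-23 + 6561 + 6804) + (-9 + I*sqrt(314881))) = 1/(13342 + (-9 + I*sqrt(314881))) = 1/(13333 + I*sqrt(314881))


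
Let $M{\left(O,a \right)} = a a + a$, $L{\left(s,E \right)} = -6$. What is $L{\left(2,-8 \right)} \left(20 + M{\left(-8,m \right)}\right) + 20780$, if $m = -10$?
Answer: $20120$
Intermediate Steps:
$M{\left(O,a \right)} = a + a^{2}$ ($M{\left(O,a \right)} = a^{2} + a = a + a^{2}$)
$L{\left(2,-8 \right)} \left(20 + M{\left(-8,m \right)}\right) + 20780 = - 6 \left(20 - 10 \left(1 - 10\right)\right) + 20780 = - 6 \left(20 - -90\right) + 20780 = - 6 \left(20 + 90\right) + 20780 = \left(-6\right) 110 + 20780 = -660 + 20780 = 20120$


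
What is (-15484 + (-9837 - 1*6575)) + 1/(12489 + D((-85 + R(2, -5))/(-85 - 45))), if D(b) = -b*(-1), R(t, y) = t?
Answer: -51788035958/1623653 ≈ -31896.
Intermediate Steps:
D(b) = b
(-15484 + (-9837 - 1*6575)) + 1/(12489 + D((-85 + R(2, -5))/(-85 - 45))) = (-15484 + (-9837 - 1*6575)) + 1/(12489 + (-85 + 2)/(-85 - 45)) = (-15484 + (-9837 - 6575)) + 1/(12489 - 83/(-130)) = (-15484 - 16412) + 1/(12489 - 83*(-1/130)) = -31896 + 1/(12489 + 83/130) = -31896 + 1/(1623653/130) = -31896 + 130/1623653 = -51788035958/1623653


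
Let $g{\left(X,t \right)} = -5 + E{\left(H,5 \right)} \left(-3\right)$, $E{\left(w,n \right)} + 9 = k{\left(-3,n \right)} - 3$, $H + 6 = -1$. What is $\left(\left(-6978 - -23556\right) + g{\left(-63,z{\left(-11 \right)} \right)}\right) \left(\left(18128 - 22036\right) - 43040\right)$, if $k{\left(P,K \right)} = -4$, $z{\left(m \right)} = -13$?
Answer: $-780322708$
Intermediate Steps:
$H = -7$ ($H = -6 - 1 = -7$)
$E{\left(w,n \right)} = -16$ ($E{\left(w,n \right)} = -9 - 7 = -16$)
$g{\left(X,t \right)} = 43$ ($g{\left(X,t \right)} = -5 - -48 = -5 + 48 = 43$)
$\left(\left(-6978 - -23556\right) + g{\left(-63,z{\left(-11 \right)} \right)}\right) \left(\left(18128 - 22036\right) - 43040\right) = \left(\left(-6978 - -23556\right) + 43\right) \left(\left(18128 - 22036\right) - 43040\right) = \left(\left(-6978 + 23556\right) + 43\right) \left(\left(18128 - 22036\right) - 43040\right) = \left(16578 + 43\right) \left(-3908 - 43040\right) = 16621 \left(-46948\right) = -780322708$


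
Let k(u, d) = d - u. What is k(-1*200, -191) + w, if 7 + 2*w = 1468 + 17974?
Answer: 19453/2 ≈ 9726.5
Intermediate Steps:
w = 19435/2 (w = -7/2 + (1468 + 17974)/2 = -7/2 + (1/2)*19442 = -7/2 + 9721 = 19435/2 ≈ 9717.5)
k(-1*200, -191) + w = (-191 - (-1)*200) + 19435/2 = (-191 - 1*(-200)) + 19435/2 = (-191 + 200) + 19435/2 = 9 + 19435/2 = 19453/2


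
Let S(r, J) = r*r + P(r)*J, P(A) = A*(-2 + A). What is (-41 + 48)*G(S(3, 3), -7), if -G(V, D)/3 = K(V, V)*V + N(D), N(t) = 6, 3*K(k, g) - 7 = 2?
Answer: -1260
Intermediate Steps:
K(k, g) = 3 (K(k, g) = 7/3 + (⅓)*2 = 7/3 + ⅔ = 3)
S(r, J) = r² + J*r*(-2 + r) (S(r, J) = r*r + (r*(-2 + r))*J = r² + J*r*(-2 + r))
G(V, D) = -18 - 9*V (G(V, D) = -3*(3*V + 6) = -3*(6 + 3*V) = -18 - 9*V)
(-41 + 48)*G(S(3, 3), -7) = (-41 + 48)*(-18 - 27*(3 + 3*(-2 + 3))) = 7*(-18 - 27*(3 + 3*1)) = 7*(-18 - 27*(3 + 3)) = 7*(-18 - 27*6) = 7*(-18 - 9*18) = 7*(-18 - 162) = 7*(-180) = -1260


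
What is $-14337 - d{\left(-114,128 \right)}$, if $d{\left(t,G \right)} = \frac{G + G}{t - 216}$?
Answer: $- \frac{2365477}{165} \approx -14336.0$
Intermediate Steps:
$d{\left(t,G \right)} = \frac{2 G}{-216 + t}$
$-14337 - d{\left(-114,128 \right)} = -14337 - 2 \cdot 128 \frac{1}{-216 - 114} = -14337 - 2 \cdot 128 \frac{1}{-330} = -14337 - 2 \cdot 128 \left(- \frac{1}{330}\right) = -14337 - - \frac{128}{165} = -14337 + \frac{128}{165} = - \frac{2365477}{165}$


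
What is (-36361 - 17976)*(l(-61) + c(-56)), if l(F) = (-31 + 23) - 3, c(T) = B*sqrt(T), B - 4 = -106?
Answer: 597707 + 11084748*I*sqrt(14) ≈ 5.9771e+5 + 4.1475e+7*I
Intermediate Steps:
B = -102 (B = 4 - 106 = -102)
c(T) = -102*sqrt(T)
l(F) = -11 (l(F) = -8 - 3 = -11)
(-36361 - 17976)*(l(-61) + c(-56)) = (-36361 - 17976)*(-11 - 204*I*sqrt(14)) = -54337*(-11 - 204*I*sqrt(14)) = 597707 + 11084748*I*sqrt(14)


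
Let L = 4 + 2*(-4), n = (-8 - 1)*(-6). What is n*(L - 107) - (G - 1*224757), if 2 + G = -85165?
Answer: 303930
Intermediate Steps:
G = -85167 (G = -2 - 85165 = -85167)
n = 54 (n = -9*(-6) = 54)
L = -4 (L = 4 - 8 = -4)
n*(L - 107) - (G - 1*224757) = 54*(-4 - 107) - (-85167 - 1*224757) = 54*(-111) - (-85167 - 224757) = -5994 - 1*(-309924) = -5994 + 309924 = 303930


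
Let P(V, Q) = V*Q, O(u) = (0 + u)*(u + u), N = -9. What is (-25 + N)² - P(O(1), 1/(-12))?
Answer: 6937/6 ≈ 1156.2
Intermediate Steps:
O(u) = 2*u² (O(u) = u*(2*u) = 2*u²)
P(V, Q) = Q*V
(-25 + N)² - P(O(1), 1/(-12)) = (-25 - 9)² - 2*1²/(-12) = (-34)² - (-1)*2*1/12 = 1156 - (-1)*2/12 = 1156 - 1*(-⅙) = 1156 + ⅙ = 6937/6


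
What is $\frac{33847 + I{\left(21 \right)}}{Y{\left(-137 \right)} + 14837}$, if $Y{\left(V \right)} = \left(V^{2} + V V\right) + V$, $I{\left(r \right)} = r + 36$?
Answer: $\frac{16952}{26119} \approx 0.64903$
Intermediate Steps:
$I{\left(r \right)} = 36 + r$
$Y{\left(V \right)} = V + 2 V^{2}$ ($Y{\left(V \right)} = \left(V^{2} + V^{2}\right) + V = 2 V^{2} + V = V + 2 V^{2}$)
$\frac{33847 + I{\left(21 \right)}}{Y{\left(-137 \right)} + 14837} = \frac{33847 + \left(36 + 21\right)}{- 137 \left(1 + 2 \left(-137\right)\right) + 14837} = \frac{33847 + 57}{- 137 \left(1 - 274\right) + 14837} = \frac{33904}{\left(-137\right) \left(-273\right) + 14837} = \frac{33904}{37401 + 14837} = \frac{33904}{52238} = 33904 \cdot \frac{1}{52238} = \frac{16952}{26119}$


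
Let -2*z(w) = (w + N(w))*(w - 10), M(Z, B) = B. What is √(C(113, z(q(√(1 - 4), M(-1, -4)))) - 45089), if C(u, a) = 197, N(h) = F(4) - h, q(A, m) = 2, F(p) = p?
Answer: 6*I*√1247 ≈ 211.88*I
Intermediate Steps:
N(h) = 4 - h
z(w) = 20 - 2*w (z(w) = -(w + (4 - w))*(w - 10)/2 = -2*(-10 + w) = -(-40 + 4*w)/2 = 20 - 2*w)
√(C(113, z(q(√(1 - 4), M(-1, -4)))) - 45089) = √(197 - 45089) = √(-44892) = 6*I*√1247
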